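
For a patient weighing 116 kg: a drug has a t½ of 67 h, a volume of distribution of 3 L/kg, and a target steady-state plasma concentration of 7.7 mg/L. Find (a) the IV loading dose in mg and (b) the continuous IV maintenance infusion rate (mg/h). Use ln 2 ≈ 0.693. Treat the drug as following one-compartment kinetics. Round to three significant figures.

(a) 2680 mg; (b) 27.7 mg/h

Total Vd = 3 × 116 = 348.0 L
LD = Vd × C = 348.0 × 7.7 = 2680 mg
CL = 0.693 × Vd / t½ = 0.693 × 348.0 / 67 = 3.599 L/h
Infusion rate = CL × Css = 3.599 × 7.7 = 27.71 mg/h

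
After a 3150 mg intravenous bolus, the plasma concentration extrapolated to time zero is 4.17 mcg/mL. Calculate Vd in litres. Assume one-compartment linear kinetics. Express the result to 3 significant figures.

Immediately after an IV bolus, C₀ = Dose / Vd, so Vd = Dose / C₀.
Vd = 3150 / 4.17 = 755.4 L

755 L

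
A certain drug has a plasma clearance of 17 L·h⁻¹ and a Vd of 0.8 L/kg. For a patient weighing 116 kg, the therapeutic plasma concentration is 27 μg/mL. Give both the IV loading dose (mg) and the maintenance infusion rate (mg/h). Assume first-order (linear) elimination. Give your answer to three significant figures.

Vd = 0.8 L/kg × 116 kg = 92.80 L
Loading: fill Vd to C_target → 92.80 L × 27 mg/L = 2506 mg
Maintenance: replace elimination → rate = CL × Css = 17.00 × 27 = 459.0 mg/h

(a) 2510 mg; (b) 459 mg/h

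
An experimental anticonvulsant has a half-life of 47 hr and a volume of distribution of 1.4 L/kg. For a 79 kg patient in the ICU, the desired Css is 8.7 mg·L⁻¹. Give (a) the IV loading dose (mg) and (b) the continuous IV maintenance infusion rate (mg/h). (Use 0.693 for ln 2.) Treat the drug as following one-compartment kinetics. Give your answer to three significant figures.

(a) 962 mg; (b) 14.2 mg/h

Vd(total) = 79 kg × 1.4 L/kg = 110.6 L
LD = Vd × C = 110.6 × 8.7 = 962.2 mg
CL = 0.693 × Vd / t½ = 0.693 × 110.6 / 47 = 1.631 L/h
Infusion rate = CL × Css = 1.631 × 8.7 = 14.19 mg/h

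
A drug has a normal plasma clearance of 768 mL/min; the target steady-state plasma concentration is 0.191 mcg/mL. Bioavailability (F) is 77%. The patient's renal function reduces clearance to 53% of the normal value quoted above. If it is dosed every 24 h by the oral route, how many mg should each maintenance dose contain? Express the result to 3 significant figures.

CL = 768 mL/min = 768 × 0.06 = 46.08 L/h
Patient clearance = 0.53 × 46.08 = 24.42 L/h
At steady state, dose per interval replaces the amount cleared in that interval: F·D/τ = CL·Css.
D = CL × Css × τ / F = 24.42 × 0.191 × 24 / 0.77 = 145.4 mg

145 mg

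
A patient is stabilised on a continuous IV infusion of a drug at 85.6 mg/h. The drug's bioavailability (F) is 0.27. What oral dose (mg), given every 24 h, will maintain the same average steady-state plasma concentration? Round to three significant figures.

To maintain the same Css, the systemic dosing rate must be unchanged: F·D/τ = infusion rate.
D = rate × τ / F = 85.6 × 24 / 0.27 = 7609 mg

7610 mg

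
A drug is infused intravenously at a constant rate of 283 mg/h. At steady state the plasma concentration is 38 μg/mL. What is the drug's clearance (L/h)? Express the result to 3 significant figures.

7.45 L/h

At steady state, infusion rate = CL × Css, so CL = rate / Css.
CL = 283 / 38 = 7.447 L/h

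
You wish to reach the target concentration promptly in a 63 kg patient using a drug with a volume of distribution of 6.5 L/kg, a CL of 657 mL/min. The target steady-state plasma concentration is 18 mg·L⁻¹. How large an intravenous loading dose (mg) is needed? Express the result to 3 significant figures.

7370 mg

Total Vd = 6.5 × 63 = 409.5 L
LD = Vd × C = 409.5 × 18.00 = 7371 mg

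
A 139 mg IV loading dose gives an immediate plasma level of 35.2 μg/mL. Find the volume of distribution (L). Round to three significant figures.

Immediately after an IV bolus, C₀ = Dose / Vd, so Vd = Dose / C₀.
Vd = 139 / 35.2 = 3.949 L

3.95 L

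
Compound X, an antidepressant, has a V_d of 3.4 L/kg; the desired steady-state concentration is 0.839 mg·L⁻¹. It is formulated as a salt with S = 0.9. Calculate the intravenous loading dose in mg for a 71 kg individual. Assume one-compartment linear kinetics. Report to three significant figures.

Vd(total) = 71 kg × 3.4 L/kg = 241.4 L
LD = Vd × C / S = 241.4 × 0.8390 / 0.9 = 225.0 mg

225 mg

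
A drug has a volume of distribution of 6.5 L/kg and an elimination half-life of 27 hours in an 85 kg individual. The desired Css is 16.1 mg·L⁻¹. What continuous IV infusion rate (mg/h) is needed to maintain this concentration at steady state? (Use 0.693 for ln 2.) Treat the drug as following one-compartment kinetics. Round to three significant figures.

228 mg/h

Vd = 6.5 L/kg × 85 kg = 552.5 L
k = 0.693/27 = 0.02567 h⁻¹, so CL = k·Vd = 0.02567 × 552.5 = 14.18 L/h
Infusion rate = CL × Css = 14.18 × 16.1 = 228.3 mg/h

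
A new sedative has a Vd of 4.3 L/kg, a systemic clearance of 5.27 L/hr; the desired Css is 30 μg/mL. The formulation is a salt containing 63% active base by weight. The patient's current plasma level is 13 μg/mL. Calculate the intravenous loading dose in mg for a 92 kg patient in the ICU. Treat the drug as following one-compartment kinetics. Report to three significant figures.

10700 mg

Total Vd = 4.3 × 92 = 395.6 L
Concentration deficit ΔC = 30 − 13 = 17.00 mg/L
LD = Vd × ΔC / S = 395.6 × 17.00 / 0.63 = 10670 mg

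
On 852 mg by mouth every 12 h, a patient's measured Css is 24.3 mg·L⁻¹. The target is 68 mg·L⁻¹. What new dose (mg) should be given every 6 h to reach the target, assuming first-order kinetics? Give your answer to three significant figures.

With linear kinetics, Css is proportional to dose rate (D/τ) at fixed clearance.
D₂ = D₁ × (Css,target / Css,current) × (τ₂/τ₁) = 852 × (68/24.3) × (6/12) = 1192 mg

1190 mg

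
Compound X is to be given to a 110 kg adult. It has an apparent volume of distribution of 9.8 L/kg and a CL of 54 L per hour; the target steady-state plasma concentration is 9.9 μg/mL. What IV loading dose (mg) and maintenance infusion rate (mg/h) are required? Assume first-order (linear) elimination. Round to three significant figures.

(a) 10700 mg; (b) 535 mg/h

Vd = 9.8 L/kg × 110 kg = 1078 L
Loading dose = Vd × C = 1078 × 9.9 = 10670 mg
Maintenance: replace elimination → rate = CL × Css = 54.00 × 9.9 = 534.6 mg/h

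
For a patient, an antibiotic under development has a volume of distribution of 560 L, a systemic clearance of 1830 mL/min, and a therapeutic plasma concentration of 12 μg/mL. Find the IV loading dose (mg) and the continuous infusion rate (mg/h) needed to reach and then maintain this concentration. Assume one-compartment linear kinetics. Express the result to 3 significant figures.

Loading dose = Vd × C = 560.0 × 12 = 6720 mg
Convert clearance: 1830 mL/min × 60 min/h ÷ 1000 mL/L = 109.8 L/h
Infusion rate = 109.8 L/h × 12 mg/L = 1318 mg/h

(a) 6720 mg; (b) 1320 mg/h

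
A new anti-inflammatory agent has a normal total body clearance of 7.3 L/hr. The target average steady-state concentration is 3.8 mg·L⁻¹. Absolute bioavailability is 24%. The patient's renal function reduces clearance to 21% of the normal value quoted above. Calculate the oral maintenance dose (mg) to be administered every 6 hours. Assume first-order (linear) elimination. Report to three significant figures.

Patient clearance = 0.21 × 7.300 = 1.533 L/h
D = CL × Css × τ / F = 1.533 × 3.8 × 6 / 0.24 = 145.6 mg

146 mg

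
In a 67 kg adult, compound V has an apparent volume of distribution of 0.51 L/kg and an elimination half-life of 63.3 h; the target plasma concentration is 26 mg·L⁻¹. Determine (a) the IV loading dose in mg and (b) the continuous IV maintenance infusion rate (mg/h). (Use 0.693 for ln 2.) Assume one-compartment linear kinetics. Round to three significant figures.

Vd(total) = 67 kg × 0.51 L/kg = 34.17 L
LD = Vd × C = 34.17 × 26 = 888.4 mg
CL = 0.693 × Vd / t½ = 0.693 × 34.17 / 63.3 = 0.3741 L/h
Infusion rate = CL × Css = 0.3741 × 26 = 9.727 mg/h

(a) 888 mg; (b) 9.73 mg/h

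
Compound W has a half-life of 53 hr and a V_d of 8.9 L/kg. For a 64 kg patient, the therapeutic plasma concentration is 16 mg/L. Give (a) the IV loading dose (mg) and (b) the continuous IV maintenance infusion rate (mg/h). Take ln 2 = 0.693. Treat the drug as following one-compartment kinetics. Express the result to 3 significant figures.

Vd(total) = 64 kg × 8.9 L/kg = 569.6 L
LD = Vd × C = 569.6 × 16 = 9114 mg
CL = 0.693 × Vd / t½ = 0.693 × 569.6 / 53 = 7.448 L/h
Infusion rate = CL × Css = 7.448 × 16 = 119.2 mg/h

(a) 9110 mg; (b) 119 mg/h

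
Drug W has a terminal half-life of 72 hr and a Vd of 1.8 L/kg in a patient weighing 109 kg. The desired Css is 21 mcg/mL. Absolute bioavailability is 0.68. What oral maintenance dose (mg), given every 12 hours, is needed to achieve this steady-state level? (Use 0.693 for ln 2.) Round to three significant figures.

Total Vd = 1.8 × 109 = 196.2 L
k = 0.693/72 = 0.009625 h⁻¹, so CL = k·Vd = 0.009625 × 196.2 = 1.888 L/h
D = CL × Css × τ / F = 1.888 × 21 × 12 / 0.68 = 699.7 mg

700 mg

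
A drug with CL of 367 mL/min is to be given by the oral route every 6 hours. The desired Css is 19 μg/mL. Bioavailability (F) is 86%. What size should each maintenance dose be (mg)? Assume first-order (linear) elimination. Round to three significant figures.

2920 mg

CL = 367 mL/min = 367 × 0.06 = 22.02 L/h
At steady state, dose per interval replaces the amount cleared in that interval: F·D/τ = CL·Css.
D = CL × Css × τ / F = 22.02 × 19 × 6 / 0.86 = 2919 mg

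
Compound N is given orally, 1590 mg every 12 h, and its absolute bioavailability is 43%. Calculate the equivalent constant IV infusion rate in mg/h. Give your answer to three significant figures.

57.0 mg/h

Equivalent systemic input: infusion rate = F·D/τ.
Rate = 0.43 × 1590 / 12 = 56.98 mg/h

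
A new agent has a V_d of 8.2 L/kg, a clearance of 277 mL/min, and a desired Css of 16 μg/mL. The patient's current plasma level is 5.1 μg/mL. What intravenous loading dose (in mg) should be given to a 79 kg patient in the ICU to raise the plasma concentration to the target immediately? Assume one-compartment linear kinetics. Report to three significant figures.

7060 mg

Vd(total) = 79 kg × 8.2 L/kg = 647.8 L
Concentration deficit ΔC = 16 − 5.1 = 10.90 mg/L
LD = Vd × ΔC = 647.8 × 10.90 = 7061 mg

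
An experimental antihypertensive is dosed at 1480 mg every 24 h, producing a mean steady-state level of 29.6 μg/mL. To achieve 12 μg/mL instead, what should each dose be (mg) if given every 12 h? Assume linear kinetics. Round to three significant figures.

For first-order elimination, Css ∝ F·D/(CL·τ); F and CL are unchanged, so Css ∝ D/τ.
D₂ = D₁ × (Css,target / Css,current) × (τ₂/τ₁) = 1480 × (12/29.6) × (12/24) = 300.0 mg

300 mg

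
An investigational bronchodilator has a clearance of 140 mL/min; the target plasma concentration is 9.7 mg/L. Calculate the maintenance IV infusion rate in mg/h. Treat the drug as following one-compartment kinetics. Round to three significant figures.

81.5 mg/h

CL = 140 mL/min × 60/1000 = 8.400 L/h
Rate = CL × Css = 8.400 × 9.7 = 81.48 mg/h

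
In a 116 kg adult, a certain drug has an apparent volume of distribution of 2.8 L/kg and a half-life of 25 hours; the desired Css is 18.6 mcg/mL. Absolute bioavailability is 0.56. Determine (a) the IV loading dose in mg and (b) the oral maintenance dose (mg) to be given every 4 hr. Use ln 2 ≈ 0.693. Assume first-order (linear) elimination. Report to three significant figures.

(a) 6040 mg; (b) 1200 mg

Total Vd = 2.8 × 116 = 324.8 L
LD = Vd × C = 324.8 × 18.6 = 6041 mg
CL = 0.693 × Vd / t½ = 0.693 × 324.8 / 25 = 9.003 L/h
D = CL × Css × τ / F = 9.003 × 18.6 × 4 / 0.56 = 1196 mg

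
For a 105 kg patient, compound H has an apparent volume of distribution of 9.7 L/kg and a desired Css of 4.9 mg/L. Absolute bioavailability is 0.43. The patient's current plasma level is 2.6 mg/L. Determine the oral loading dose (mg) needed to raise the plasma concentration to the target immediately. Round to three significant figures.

Vd(total) = 105 kg × 9.7 L/kg = 1019 L
Concentration deficit ΔC = 4.9 − 2.6 = 2.300 mg/L
LD = Vd × ΔC / F = 1019 × 2.300 / 0.43 = 5450 mg

5450 mg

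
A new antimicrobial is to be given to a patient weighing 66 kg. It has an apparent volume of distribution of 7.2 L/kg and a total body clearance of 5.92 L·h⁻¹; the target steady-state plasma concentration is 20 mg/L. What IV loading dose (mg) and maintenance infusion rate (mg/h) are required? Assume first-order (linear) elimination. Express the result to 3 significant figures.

Vd = 7.2 L/kg × 66 kg = 475.2 L
Loading dose = Vd × C = 475.2 × 20 = 9504 mg
Maintenance infusion rate = CL × Css = 5.920 × 20 = 118.4 mg/h

(a) 9500 mg; (b) 118 mg/h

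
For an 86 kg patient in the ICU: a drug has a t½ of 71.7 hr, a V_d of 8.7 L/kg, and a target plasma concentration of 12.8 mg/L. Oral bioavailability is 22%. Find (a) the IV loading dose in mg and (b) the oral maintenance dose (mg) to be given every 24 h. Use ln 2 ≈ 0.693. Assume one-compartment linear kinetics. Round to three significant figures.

Total Vd = 8.7 × 86 = 748.2 L
LD = Vd × C = 748.2 × 12.8 = 9577 mg
CL = 0.693 × Vd / t½ = 0.693 × 748.2 / 71.7 = 7.232 L/h
D = CL × Css × τ / F = 7.232 × 12.8 × 24 / 0.22 = 10100 mg

(a) 9580 mg; (b) 10100 mg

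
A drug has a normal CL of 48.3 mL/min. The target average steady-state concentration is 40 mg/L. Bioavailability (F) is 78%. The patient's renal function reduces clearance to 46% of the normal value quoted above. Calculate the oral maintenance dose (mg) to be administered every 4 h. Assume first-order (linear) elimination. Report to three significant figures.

273 mg

CL = 48.3 mL/min = 48.3 × 0.06 = 2.898 L/h
Patient clearance = 0.46 × 2.898 = 1.333 L/h
At steady state, dose per interval replaces the amount cleared in that interval: F·D/τ = CL·Css.
D = CL × Css × τ / F = 1.333 × 40 × 4 / 0.78 = 273.4 mg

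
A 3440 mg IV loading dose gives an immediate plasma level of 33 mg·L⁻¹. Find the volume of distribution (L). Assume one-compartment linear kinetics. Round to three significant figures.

Immediately after an IV bolus, C₀ = Dose / Vd, so Vd = Dose / C₀.
Vd = 3440 / 33 = 104.2 L

104 L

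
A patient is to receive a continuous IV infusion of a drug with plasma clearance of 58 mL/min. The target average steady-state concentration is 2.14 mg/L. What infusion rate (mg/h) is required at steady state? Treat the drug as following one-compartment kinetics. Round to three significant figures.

7.45 mg/h

CL = 58 mL/min = 58 × 0.06 = 3.480 L/h
At steady state, infusion rate equals elimination rate: rate in = CL × Css.
Rate = CL × Css = 3.480 × 2.14 = 7.447 mg/h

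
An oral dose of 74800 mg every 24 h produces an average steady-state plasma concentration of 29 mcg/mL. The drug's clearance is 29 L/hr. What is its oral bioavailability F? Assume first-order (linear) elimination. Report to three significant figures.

0.270

F·D/τ = CL·Css at steady state → F = CL·Css·τ / D.
F = 29 × 29 × 24 / 74800 = 0.270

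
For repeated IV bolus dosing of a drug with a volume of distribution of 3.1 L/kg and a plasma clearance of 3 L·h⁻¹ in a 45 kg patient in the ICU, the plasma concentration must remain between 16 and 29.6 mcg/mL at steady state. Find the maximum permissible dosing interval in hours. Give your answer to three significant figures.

Vd = 3.1 L/kg × 45 kg = 139.5 L
k = CL / Vd = 3.000 / 139.5 = 0.02151 h⁻¹
Between IV bolus doses, concentration decays as C = C₀·e^(−kτ), so C_peak/C_trough = e^(kτ).
τ_max = ln(C_peak/C_trough) / k = ln(29.6/16) / 0.02151 = 0.6152 / 0.02151 = 28.60 h

28.6 h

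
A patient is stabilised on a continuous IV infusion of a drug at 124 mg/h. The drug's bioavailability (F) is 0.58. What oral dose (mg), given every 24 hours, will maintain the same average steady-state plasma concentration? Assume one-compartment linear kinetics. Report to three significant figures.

5130 mg

To maintain the same Css, the systemic dosing rate must be unchanged: F·D/τ = infusion rate.
D = rate × τ / F = 124 × 24 / 0.58 = 5131 mg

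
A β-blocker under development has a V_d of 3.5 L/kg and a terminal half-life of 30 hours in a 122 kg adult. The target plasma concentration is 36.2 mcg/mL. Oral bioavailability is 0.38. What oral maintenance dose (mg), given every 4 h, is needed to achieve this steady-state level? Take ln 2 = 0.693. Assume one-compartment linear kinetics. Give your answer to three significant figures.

Total Vd = 3.5 × 122 = 427.0 L
k = 0.693/30 = 0.02310 h⁻¹, so CL = k·Vd = 0.02310 × 427.0 = 9.864 L/h
D = CL × Css × τ / F = 9.864 × 36.2 × 4 / 0.38 = 3759 mg

3760 mg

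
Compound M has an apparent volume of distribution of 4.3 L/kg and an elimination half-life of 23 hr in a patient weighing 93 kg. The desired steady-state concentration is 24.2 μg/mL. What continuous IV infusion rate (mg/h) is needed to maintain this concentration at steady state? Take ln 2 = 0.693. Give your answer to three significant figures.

292 mg/h

Vd(total) = 93 kg × 4.3 L/kg = 399.9 L
CL = ln 2 · Vd / t½ = 0.693 × 399.9 / 23 = 12.05 L/h
Infusion rate = CL × Css = 12.05 × 24.2 = 291.6 mg/h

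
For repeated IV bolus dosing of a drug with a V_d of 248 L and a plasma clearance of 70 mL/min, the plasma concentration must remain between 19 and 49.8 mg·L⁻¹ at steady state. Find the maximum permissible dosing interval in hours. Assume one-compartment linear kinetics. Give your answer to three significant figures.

56.9 h

CL = 70 mL/min × 60/1000 = 4.200 L/h
k = CL / Vd = 4.200 / 248.0 = 0.01694 h⁻¹
Between IV bolus doses, concentration decays as C = C₀·e^(−kτ), so C_peak/C_trough = e^(kτ).
τ_max = ln(C_peak/C_trough) / k = ln(49.8/19) / 0.01694 = 0.9636 / 0.01694 = 56.88 h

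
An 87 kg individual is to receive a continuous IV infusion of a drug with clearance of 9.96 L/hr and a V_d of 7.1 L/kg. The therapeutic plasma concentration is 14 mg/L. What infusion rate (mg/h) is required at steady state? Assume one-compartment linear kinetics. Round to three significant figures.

139 mg/h

Maintenance depends on clearance, not Vd — rate in must match rate out.
Infusion rate = CL · Css = 9.960 L/h × 14 mg/L = 139.4 mg/h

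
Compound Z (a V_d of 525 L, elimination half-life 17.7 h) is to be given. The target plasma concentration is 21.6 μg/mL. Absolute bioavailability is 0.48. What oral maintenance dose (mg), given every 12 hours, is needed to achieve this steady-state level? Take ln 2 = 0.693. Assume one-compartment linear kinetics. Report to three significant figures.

CL = 0.693 × Vd / t½ = 0.693 × 525.0 / 17.7 = 20.56 L/h
D = CL × Css × τ / F = 20.56 × 21.6 × 12 / 0.48 = 11100 mg

11100 mg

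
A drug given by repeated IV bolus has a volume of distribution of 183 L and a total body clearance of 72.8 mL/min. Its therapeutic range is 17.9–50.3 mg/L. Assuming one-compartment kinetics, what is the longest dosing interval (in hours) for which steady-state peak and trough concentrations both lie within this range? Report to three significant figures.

43.3 h

Convert clearance: 72.8 mL/min × 60 min/h ÷ 1000 mL/L = 4.368 L/h
k = CL / Vd = 4.368 / 183.0 = 0.02387 h⁻¹
Between IV bolus doses, concentration decays as C = C₀·e^(−kτ), so C_peak/C_trough = e^(kτ).
τ_max = ln(C_peak/C_trough) / k = ln(50.3/17.9) / 0.02387 = 1.033 / 0.02387 = 43.28 h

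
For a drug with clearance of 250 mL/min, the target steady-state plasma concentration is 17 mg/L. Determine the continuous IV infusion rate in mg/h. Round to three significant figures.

CL = 250 mL/min × 60/1000 = 15.00 L/h
R₀ = 15.00 × 17 = 255.0 mg/h

255 mg/h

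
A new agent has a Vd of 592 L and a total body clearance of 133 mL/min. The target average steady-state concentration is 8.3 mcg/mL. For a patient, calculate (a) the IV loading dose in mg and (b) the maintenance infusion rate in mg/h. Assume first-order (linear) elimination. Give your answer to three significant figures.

Loading: fill Vd to C_target → 592.0 L × 8.3 mg/L = 4914 mg
CL = 133 mL/min × 60/1000 = 7.980 L/h
Maintenance infusion rate = CL × Css = 7.980 × 8.3 = 66.23 mg/h

(a) 4910 mg; (b) 66.2 mg/h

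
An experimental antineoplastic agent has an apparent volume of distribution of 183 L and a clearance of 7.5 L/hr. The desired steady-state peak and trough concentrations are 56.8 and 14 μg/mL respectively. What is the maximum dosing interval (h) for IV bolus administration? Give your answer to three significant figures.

34.2 h

k = CL / Vd = 7.500 / 183.0 = 0.04098 h⁻¹
Between IV bolus doses, concentration decays as C = C₀·e^(−kτ), so C_peak/C_trough = e^(kτ).
τ_max = ln(C_peak/C_trough) / k = ln(56.8/14) / 0.04098 = 1.400 / 0.04098 = 34.16 h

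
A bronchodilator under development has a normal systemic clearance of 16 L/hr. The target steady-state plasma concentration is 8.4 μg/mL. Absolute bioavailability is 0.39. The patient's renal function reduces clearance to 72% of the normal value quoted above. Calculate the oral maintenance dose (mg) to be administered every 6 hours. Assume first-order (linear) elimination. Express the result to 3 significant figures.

Patient clearance = 0.72 × 16.00 = 11.52 L/h
D = CL × Css × τ / F = 11.52 × 8.4 × 6 / 0.39 = 1489 mg

1490 mg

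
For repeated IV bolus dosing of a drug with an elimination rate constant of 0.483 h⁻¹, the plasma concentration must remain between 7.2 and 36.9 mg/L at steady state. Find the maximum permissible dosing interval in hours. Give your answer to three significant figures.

3.38 h

Between IV bolus doses, concentration decays as C = C₀·e^(−kτ), so C_peak/C_trough = e^(kτ).
τ_max = ln(C_peak/C_trough) / k = ln(36.9/7.2) / 0.4830 = 1.634 / 0.4830 = 3.383 h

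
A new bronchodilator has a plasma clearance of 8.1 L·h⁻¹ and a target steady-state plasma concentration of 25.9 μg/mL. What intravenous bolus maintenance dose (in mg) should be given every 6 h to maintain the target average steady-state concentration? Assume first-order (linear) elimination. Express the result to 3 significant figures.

1260 mg

At steady state, dose per interval replaces the amount cleared in that interval: D/τ = CL·Css.
D = CL × Css × τ = 8.100 × 25.9 × 6 = 1259 mg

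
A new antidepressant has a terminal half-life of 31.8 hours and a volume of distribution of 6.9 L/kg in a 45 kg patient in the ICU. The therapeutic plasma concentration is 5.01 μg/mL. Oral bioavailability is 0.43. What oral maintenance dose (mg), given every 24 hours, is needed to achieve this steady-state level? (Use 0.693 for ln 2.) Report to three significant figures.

Total Vd = 6.9 × 45 = 310.5 L
CL = ln 2 · Vd / t½ = 0.693 × 310.5 / 31.8 = 6.767 L/h
D = CL × Css × τ / F = 6.767 × 5.01 × 24 / 0.43 = 1892 mg

1890 mg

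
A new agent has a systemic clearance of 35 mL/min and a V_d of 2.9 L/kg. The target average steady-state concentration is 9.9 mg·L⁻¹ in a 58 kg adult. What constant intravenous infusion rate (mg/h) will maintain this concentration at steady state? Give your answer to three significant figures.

20.8 mg/h

CL = 35 mL/min × 60/1000 = 2.100 L/h
Infusion rate = CL · Css = 2.100 L/h × 9.9 mg/L = 20.79 mg/h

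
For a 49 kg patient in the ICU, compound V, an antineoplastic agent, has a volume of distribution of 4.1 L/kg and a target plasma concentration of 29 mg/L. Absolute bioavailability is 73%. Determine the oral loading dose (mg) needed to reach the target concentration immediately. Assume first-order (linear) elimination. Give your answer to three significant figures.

7980 mg

Vd = 4.1 L/kg × 49 kg = 200.9 L
LD = Vd × C / F = 200.9 × 29.00 / 0.73 = 7981 mg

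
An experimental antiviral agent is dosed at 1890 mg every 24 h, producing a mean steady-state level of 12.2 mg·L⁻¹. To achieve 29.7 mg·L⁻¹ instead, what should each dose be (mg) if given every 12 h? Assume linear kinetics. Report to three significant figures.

2300 mg

For first-order elimination, Css ∝ F·D/(CL·τ); F and CL are unchanged, so Css ∝ D/τ.
D₂ = D₁ × (Css,target / Css,current) × (τ₂/τ₁) = 1890 × (29.7/12.2) × (12/24) = 2301 mg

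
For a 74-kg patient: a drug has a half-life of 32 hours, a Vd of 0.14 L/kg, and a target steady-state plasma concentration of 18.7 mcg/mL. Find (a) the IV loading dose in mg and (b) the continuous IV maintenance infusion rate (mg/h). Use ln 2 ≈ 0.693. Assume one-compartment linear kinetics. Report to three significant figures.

(a) 194 mg; (b) 4.20 mg/h

Total Vd = 0.14 × 74 = 10.36 L
LD = Vd × C = 10.36 × 18.7 = 193.7 mg
CL = 0.693 × Vd / t½ = 0.693 × 10.36 / 32 = 0.2244 L/h
Infusion rate = CL × Css = 0.2244 × 18.7 = 4.196 mg/h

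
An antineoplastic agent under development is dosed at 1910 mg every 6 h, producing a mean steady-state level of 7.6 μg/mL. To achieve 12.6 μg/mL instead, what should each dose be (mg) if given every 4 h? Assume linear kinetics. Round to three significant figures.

2110 mg

For first-order elimination, Css ∝ F·D/(CL·τ); F and CL are unchanged, so Css ∝ D/τ.
D₂ = D₁ × (Css,target / Css,current) × (τ₂/τ₁) = 1910 × (12.6/7.6) × (4/6) = 2111 mg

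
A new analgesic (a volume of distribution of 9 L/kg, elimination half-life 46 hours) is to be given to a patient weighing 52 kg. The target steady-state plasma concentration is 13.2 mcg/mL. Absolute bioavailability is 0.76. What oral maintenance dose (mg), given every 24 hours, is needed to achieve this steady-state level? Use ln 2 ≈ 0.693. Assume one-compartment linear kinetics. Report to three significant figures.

2940 mg

Total Vd = 9 × 52 = 468.0 L
k = 0.693/46 = 0.01507 h⁻¹, so CL = k·Vd = 0.01507 × 468.0 = 7.053 L/h
D = CL × Css × τ / F = 7.053 × 13.2 × 24 / 0.76 = 2940 mg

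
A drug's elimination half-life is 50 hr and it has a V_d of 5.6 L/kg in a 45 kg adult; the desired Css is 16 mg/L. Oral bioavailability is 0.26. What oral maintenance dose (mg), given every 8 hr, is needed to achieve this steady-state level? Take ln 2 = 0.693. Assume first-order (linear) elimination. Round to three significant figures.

1720 mg

Vd(total) = 45 kg × 5.6 L/kg = 252.0 L
k = 0.693/50 = 0.01386 h⁻¹, so CL = k·Vd = 0.01386 × 252.0 = 3.493 L/h
D = CL × Css × τ / F = 3.493 × 16 × 8 / 0.26 = 1720 mg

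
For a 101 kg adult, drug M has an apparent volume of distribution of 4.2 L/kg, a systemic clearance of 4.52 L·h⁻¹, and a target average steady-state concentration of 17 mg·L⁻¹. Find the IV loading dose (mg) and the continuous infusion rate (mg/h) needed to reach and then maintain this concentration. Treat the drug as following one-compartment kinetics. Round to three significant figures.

(a) 7210 mg; (b) 76.8 mg/h

Vd(total) = 101 kg × 4.2 L/kg = 424.2 L
Loading dose = Vd × C = 424.2 × 17 = 7211 mg
Infusion rate = 4.520 L/h × 17 mg/L = 76.84 mg/h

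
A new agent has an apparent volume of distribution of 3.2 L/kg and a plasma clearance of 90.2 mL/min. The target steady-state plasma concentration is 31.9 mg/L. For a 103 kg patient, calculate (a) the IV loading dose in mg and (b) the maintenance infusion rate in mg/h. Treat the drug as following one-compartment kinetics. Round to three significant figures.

Vd(total) = 103 kg × 3.2 L/kg = 329.6 L
Loading: fill Vd to C_target → 329.6 L × 31.9 mg/L = 10510 mg
Convert clearance: 90.2 mL/min × 60 min/h ÷ 1000 mL/L = 5.412 L/h
Maintenance: replace elimination → rate = CL × Css = 5.412 × 31.9 = 172.6 mg/h

(a) 10500 mg; (b) 173 mg/h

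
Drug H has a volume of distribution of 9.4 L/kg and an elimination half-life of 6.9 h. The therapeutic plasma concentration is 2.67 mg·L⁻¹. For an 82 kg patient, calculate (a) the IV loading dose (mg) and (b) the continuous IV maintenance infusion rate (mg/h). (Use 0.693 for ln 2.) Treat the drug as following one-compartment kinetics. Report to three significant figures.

Vd(total) = 82 kg × 9.4 L/kg = 770.8 L
LD = Vd × C = 770.8 × 2.67 = 2058 mg
CL = 0.693 × Vd / t½ = 0.693 × 770.8 / 6.9 = 77.42 L/h
Infusion rate = CL × Css = 77.42 × 2.67 = 206.7 mg/h

(a) 2060 mg; (b) 207 mg/h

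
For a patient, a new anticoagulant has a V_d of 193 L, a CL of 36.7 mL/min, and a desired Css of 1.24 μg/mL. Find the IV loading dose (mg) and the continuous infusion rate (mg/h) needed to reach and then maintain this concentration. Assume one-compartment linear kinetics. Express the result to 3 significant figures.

LD = Vd · C_target = 193.0 × 1.24 = 239.3 mg
Convert clearance: 36.7 mL/min × 60 min/h ÷ 1000 mL/L = 2.202 L/h
Infusion rate = 2.202 L/h × 1.24 mg/L = 2.730 mg/h

(a) 239 mg; (b) 2.73 mg/h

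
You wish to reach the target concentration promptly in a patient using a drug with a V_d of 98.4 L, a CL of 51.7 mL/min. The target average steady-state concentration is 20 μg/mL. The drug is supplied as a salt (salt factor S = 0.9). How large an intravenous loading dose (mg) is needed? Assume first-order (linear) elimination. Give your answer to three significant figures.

2190 mg

LD = Vd × C / S = 98.40 × 20.00 / 0.9 = 2187 mg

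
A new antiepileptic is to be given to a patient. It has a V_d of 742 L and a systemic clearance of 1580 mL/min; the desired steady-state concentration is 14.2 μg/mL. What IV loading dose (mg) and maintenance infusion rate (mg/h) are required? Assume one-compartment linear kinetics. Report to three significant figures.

Loading: fill Vd to C_target → 742.0 L × 14.2 mg/L = 10540 mg
CL = 1580 mL/min × 60/1000 = 94.80 L/h
Infusion rate = 94.80 L/h × 14.2 mg/L = 1346 mg/h

(a) 10500 mg; (b) 1350 mg/h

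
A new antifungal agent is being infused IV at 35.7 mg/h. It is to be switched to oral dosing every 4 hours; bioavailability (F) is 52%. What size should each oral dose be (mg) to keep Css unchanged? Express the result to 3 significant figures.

275 mg

To maintain the same Css, the systemic dosing rate must be unchanged: F·D/τ = infusion rate.
D = rate × τ / F = 35.7 × 4 / 0.52 = 274.6 mg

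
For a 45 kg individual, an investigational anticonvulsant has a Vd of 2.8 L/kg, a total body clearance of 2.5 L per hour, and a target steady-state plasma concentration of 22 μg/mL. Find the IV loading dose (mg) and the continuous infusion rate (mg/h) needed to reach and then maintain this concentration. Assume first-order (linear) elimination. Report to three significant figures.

(a) 2770 mg; (b) 55.0 mg/h

Vd = 2.8 L/kg × 45 kg = 126.0 L
Loading dose = Vd × C = 126.0 × 22 = 2772 mg
Maintenance: replace elimination → rate = CL × Css = 2.500 × 22 = 55.00 mg/h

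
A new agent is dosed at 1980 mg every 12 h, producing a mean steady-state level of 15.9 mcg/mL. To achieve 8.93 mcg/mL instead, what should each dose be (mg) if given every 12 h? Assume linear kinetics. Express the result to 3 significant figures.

1110 mg

For first-order elimination, Css ∝ F·D/(CL·τ); F and CL are unchanged, so Css ∝ D/τ.
D₂ = D₁ × (Css,target / Css,current) = 1980 × 8.93/15.9 = 1112 mg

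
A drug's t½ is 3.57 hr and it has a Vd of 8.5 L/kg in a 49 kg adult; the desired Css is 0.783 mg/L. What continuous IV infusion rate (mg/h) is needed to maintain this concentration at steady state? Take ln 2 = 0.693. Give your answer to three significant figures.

Vd = 8.5 L/kg × 49 kg = 416.5 L
k = 0.693/3.57 = 0.1941 h⁻¹, so CL = k·Vd = 0.1941 × 416.5 = 80.84 L/h
Infusion rate = CL × Css = 80.84 × 0.783 = 63.30 mg/h

63.3 mg/h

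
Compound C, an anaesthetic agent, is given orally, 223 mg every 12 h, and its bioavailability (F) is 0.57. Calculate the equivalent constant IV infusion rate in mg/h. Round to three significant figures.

10.6 mg/h

Equivalent systemic input: infusion rate = F·D/τ.
Rate = 0.57 × 223 / 12 = 10.59 mg/h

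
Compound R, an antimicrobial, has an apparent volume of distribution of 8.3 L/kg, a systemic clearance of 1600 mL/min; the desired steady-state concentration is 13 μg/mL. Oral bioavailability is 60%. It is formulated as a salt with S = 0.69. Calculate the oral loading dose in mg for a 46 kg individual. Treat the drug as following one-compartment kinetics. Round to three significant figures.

Vd = 8.3 L/kg × 46 kg = 381.8 L
LD = Vd × C / F / S = 381.8 × 13.00 / 0.6 / 0.69 = 11990 mg

12000 mg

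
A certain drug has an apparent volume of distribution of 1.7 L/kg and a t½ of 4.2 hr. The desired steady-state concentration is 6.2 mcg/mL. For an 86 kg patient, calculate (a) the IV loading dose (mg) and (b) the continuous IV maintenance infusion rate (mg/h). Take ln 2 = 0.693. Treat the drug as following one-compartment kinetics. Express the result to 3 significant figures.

Vd = 1.7 L/kg × 86 kg = 146.2 L
LD = Vd × C = 146.2 × 6.2 = 906.4 mg
CL = 0.693 × Vd / t½ = 0.693 × 146.2 / 4.2 = 24.12 L/h
Infusion rate = CL × Css = 24.12 × 6.2 = 149.5 mg/h

(a) 906 mg; (b) 150 mg/h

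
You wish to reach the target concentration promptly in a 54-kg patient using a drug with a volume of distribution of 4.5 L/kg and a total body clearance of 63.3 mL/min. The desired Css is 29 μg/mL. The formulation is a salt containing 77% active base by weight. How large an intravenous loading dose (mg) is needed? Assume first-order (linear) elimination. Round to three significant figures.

Total Vd = 4.5 × 54 = 243.0 L
Loading dose depends on Vd (not clearance): it fills the distribution volume.
LD = Vd × C / S = 243.0 × 29.00 / 0.77 = 9152 mg

9150 mg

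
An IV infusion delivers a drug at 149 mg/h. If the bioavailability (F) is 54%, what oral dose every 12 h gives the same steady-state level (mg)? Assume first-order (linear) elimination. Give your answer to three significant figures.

To maintain the same Css, the systemic dosing rate must be unchanged: F·D/τ = infusion rate.
D = rate × τ / F = 149 × 12 / 0.54 = 3311 mg

3310 mg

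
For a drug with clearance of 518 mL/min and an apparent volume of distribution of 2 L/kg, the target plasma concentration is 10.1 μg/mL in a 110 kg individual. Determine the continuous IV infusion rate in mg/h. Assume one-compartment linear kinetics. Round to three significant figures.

Convert clearance: 518 mL/min × 60 min/h ÷ 1000 mL/L = 31.08 L/h
Vd does not affect the maintenance rate; only clearance governs steady-state input.
Rate = CL × Css = 31.08 × 10.1 = 313.9 mg/h

314 mg/h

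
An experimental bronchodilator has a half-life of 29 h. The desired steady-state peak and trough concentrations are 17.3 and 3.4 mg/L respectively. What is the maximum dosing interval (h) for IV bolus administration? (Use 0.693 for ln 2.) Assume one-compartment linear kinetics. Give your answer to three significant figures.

68.1 h

k = 0.693 / t½ = 0.693 / 29 = 0.02390 h⁻¹
Between IV bolus doses, concentration decays as C = C₀·e^(−kτ), so C_peak/C_trough = e^(kτ).
τ_max = ln(C_peak/C_trough) / k = ln(17.3/3.4) / 0.02390 = 1.627 / 0.02390 = 68.08 h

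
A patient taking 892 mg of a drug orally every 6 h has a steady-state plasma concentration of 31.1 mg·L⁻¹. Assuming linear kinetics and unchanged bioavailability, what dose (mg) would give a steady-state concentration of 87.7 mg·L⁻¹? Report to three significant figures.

2520 mg

With linear kinetics, Css is proportional to dose rate (D/τ) at fixed clearance.
D₂ = D₁ × (Css,target / Css,current) = 892 × 87.7/31.1 = 2515 mg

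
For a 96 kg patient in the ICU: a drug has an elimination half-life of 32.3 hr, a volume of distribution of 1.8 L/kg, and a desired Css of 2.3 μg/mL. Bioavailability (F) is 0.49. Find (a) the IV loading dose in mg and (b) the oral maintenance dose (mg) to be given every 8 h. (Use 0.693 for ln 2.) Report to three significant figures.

(a) 397 mg; (b) 139 mg

Vd(total) = 96 kg × 1.8 L/kg = 172.8 L
LD = Vd × C = 172.8 × 2.3 = 397.4 mg
CL = 0.693 × Vd / t½ = 0.693 × 172.8 / 32.3 = 3.707 L/h
D = CL × Css × τ / F = 3.707 × 2.3 × 8 / 0.49 = 139.2 mg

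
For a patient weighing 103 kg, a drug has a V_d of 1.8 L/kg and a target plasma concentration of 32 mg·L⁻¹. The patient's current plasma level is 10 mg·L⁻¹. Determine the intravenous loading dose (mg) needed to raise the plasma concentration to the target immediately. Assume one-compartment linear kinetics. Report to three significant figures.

4080 mg

Vd(total) = 103 kg × 1.8 L/kg = 185.4 L
The loading dose fills Vd to the target concentration.
Concentration deficit ΔC = 32 − 10 = 22.00 mg/L
LD = Vd × ΔC = 185.4 × 22.00 = 4079 mg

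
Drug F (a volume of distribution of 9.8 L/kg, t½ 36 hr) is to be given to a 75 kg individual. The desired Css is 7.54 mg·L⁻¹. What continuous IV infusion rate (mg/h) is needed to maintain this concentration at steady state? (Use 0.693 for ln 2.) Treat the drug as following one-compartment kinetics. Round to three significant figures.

107 mg/h

Vd(total) = 75 kg × 9.8 L/kg = 735.0 L
CL = ln 2 · Vd / t½ = 0.693 × 735.0 / 36 = 14.15 L/h
Infusion rate = CL × Css = 14.15 × 7.54 = 106.7 mg/h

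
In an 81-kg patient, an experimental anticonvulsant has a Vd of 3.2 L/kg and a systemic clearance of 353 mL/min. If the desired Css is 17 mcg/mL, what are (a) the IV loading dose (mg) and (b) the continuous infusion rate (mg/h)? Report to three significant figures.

(a) 4410 mg; (b) 360 mg/h

Vd = 3.2 L/kg × 81 kg = 259.2 L
Loading: fill Vd to C_target → 259.2 L × 17 mg/L = 4406 mg
CL = 353 mL/min × 60/1000 = 21.18 L/h
Maintenance infusion rate = CL × Css = 21.18 × 17 = 360.1 mg/h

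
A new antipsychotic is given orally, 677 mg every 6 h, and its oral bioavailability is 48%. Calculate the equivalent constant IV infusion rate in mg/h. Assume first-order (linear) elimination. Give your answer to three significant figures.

Equivalent systemic input: infusion rate = F·D/τ.
Rate = 0.48 × 677 / 6 = 54.16 mg/h

54.2 mg/h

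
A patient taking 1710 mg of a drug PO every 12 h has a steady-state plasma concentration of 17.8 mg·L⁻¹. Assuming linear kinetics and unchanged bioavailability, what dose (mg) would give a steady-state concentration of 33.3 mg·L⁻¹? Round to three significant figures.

With linear kinetics, Css is proportional to dose rate (D/τ) at fixed clearance.
D₂ = D₁ × (Css,target / Css,current) = 1710 × 33.3/17.8 = 3199 mg

3200 mg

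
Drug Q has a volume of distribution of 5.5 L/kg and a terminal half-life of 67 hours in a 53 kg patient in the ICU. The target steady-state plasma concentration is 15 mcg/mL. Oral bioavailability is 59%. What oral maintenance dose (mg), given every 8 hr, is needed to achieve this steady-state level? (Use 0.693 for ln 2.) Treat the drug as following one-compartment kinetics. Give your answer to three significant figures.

Vd(total) = 53 kg × 5.5 L/kg = 291.5 L
CL = 0.693 × Vd / t½ = 0.693 × 291.5 / 67 = 3.015 L/h
D = CL × Css × τ / F = 3.015 × 15 × 8 / 0.59 = 613.2 mg

613 mg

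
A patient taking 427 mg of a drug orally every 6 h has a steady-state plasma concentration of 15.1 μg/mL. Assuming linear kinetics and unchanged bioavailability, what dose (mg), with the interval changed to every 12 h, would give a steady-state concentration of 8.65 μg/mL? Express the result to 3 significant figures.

With linear kinetics, Css is proportional to dose rate (D/τ) at fixed clearance.
D₂ = D₁ × (Css,target / Css,current) × (τ₂/τ₁) = 427 × (8.65/15.1) × (12/6) = 489.2 mg

489 mg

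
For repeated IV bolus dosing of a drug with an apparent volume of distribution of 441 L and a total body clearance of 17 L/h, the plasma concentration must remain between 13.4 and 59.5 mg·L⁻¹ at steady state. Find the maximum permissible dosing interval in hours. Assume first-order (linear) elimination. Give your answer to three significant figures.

k = CL / Vd = 17.00 / 441.0 = 0.03855 h⁻¹
Between IV bolus doses, concentration decays as C = C₀·e^(−kτ), so C_peak/C_trough = e^(kτ).
τ_max = ln(C_peak/C_trough) / k = ln(59.5/13.4) / 0.03855 = 1.491 / 0.03855 = 38.68 h

38.7 h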